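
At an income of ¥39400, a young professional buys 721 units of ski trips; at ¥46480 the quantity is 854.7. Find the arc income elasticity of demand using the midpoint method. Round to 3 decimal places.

1.029

ΔQ = 854.7 − 721 = 133.7; midpoint Q̄ = (721 + 854.7)/2 = 787.85.
ΔI = 46480 − 39400 = 7080; midpoint Ī = (39400 + 46480)/2 = 42940.
η = (ΔQ/Q̄) ÷ (ΔI/Ī) = (133.7/787.85) ÷ (7080/42940) = 1.029.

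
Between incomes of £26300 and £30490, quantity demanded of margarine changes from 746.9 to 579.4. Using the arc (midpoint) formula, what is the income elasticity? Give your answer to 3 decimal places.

ΔQ = 579.4 − 746.9 = -167.5; midpoint Q̄ = (746.9 + 579.4)/2 = 663.15.
ΔI = 30490 − 26300 = 4190; midpoint Ī = (26300 + 30490)/2 = 28395.
η = (ΔQ/Q̄) ÷ (ΔI/Ī) = (-167.5/663.15) ÷ (4190/28395) = -1.712.

-1.712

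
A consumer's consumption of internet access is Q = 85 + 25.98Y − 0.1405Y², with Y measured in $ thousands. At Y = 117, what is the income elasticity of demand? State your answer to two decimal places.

At Y = 117: Q = 1201.3555.
dQ/dY = 25.98 − 0.281Y = -6.89700.
η = (dQ/dY)·(Y/Q) = -6.89700 × (117/1201.3555) = -0.67.

-0.67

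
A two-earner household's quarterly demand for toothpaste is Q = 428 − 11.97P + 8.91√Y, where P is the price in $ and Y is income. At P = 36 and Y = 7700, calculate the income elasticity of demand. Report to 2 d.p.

0.50

At P = 36, Y = 7700: Q = 778.929.
Holding P constant, ∂Q/∂Y = 8.91/(2√Y) = 0.0507694.
η_Y = (∂Q/∂Y)·(Y/Q) = 0.0507694 × (7700/778.929) = 0.50.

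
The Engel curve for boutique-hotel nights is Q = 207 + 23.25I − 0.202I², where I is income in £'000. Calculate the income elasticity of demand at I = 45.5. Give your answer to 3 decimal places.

At I = 45.5: Q = 846.6845.
dQ/dI = 23.25 − 0.404I = 4.86800.
η = (dQ/dI)·(I/Q) = 4.86800 × (45.5/846.6845) = 0.262.

0.262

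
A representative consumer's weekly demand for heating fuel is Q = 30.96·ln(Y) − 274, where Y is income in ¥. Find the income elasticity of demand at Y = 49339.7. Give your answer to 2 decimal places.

0.51

At Y = 49339.7: Q = 60.569.
dQ/dY = 30.96/Y = 0.000627487 at this income.
η = (dQ/dY)·(Y/Q) = 0.000627487 × (49339.7/60.569) = 0.51.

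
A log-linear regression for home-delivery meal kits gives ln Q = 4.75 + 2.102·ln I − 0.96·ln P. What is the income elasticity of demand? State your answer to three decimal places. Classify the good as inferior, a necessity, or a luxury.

2.102 (luxury)

In a log-linear demand, the coefficient on ln I is the income elasticity.
So η = 2.102.
η > 1 ⇒ luxury.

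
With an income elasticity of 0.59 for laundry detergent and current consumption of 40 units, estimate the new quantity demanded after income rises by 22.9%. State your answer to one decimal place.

45.4

%ΔQ ≈ η × %ΔI = 0.59 × 22.9% = 13.511%.
New Q ≈ 40 × (1 + 0.13511) = 45.4.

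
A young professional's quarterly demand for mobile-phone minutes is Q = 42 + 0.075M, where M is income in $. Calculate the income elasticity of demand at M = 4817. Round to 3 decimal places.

0.896

At M = 4817: Q = 403.275.
dQ/dM = 0.075.
η = (dQ/dM)·(M/Q) = 0.075 × (4817/403.275) = 0.896.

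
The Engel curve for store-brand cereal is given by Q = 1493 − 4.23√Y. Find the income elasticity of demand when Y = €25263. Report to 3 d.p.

-0.410

At Y = 25263: Q = 820.669.
dQ/dY = -4.23/(2√Y) = -0.0133066 at this income.
η = (dQ/dY)·(Y/Q) = -0.0133066 × (25263/820.669) = -0.410.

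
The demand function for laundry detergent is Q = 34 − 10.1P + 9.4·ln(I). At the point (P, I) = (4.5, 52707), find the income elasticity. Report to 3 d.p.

At P = 4.5, I = 52707: Q = 90.752.
Holding P constant, ∂Q/∂I = 9.4/I = 0.000178344.
η_I = (∂Q/∂I)·(I/Q) = 0.000178344 × (52707/90.752) = 0.104.

0.104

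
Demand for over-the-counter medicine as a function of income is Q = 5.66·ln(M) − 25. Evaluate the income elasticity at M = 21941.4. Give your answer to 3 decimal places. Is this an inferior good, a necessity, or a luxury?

0.179 (necessity)

At M = 21941.4: Q = 31.578.
dQ/dM = 5.66/M = 0.00025796 at this income.
η = (dQ/dM)·(M/Q) = 0.00025796 × (21941.4/31.578) = 0.179.
Since 0 < η < 1, the good is a necessity.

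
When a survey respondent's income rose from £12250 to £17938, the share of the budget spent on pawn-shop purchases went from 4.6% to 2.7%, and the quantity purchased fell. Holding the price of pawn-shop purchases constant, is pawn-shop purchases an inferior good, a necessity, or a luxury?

inferior good

Quantity demanded falls as income rises, so η < 0.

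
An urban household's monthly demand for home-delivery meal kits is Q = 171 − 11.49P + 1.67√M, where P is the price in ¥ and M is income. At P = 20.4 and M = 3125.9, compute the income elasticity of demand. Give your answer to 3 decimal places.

At P = 20.4, M = 3125.9: Q = 29.973.
Holding P constant, ∂Q/∂M = 1.67/(2√M) = 0.0149348.
η_M = (∂Q/∂M)·(M/Q) = 0.0149348 × (3125.9/29.973) = 1.558.

1.558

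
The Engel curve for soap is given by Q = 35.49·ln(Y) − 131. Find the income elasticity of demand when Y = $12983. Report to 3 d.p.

0.173

At Y = 12983: Q = 205.140.
dQ/dY = 35.49/Y = 0.00273357 at this income.
η = (dQ/dY)·(Y/Q) = 0.00273357 × (12983/205.140) = 0.173.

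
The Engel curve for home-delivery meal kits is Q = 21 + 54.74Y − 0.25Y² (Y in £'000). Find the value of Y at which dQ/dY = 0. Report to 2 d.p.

109.48

dQ/dY = 54.74 − 0.5Y.
The good is inferior where dQ/dY < 0. Setting dQ/dY = 0 gives Y = 54.74 / 0.5 = 109.48.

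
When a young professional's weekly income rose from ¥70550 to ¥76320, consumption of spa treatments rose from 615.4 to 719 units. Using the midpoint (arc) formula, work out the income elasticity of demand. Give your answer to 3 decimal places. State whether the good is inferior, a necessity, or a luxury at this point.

1.976 (luxury)

ΔQ = 719 − 615.4 = 103.6; midpoint Q̄ = (615.4 + 719)/2 = 667.2.
ΔI = 76320 − 70550 = 5770; midpoint Ī = (70550 + 76320)/2 = 73435.
η = (ΔQ/Q̄) ÷ (ΔI/Ī) = (103.6/667.2) ÷ (5770/73435) = 1.976.
η > 1 ⇒ luxury.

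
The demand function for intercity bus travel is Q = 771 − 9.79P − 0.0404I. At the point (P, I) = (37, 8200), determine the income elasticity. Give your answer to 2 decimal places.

At P = 37, I = 8200: Q = 77.490.
Holding P constant, ∂Q/∂I = −0.0404.
η_I = (∂Q/∂I)·(I/Q) = -0.0404 × (8200/77.490) = -4.28.

-4.28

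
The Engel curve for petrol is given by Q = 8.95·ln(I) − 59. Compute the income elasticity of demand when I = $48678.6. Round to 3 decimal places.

0.238

At I = 48678.6: Q = 37.597.
dQ/dI = 8.95/I = 0.000183859 at this income.
η = (dQ/dI)·(I/Q) = 0.000183859 × (48678.6/37.597) = 0.238.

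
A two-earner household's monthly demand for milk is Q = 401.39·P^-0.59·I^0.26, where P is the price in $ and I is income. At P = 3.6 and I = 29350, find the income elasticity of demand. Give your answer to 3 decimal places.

0.260

For a multiplicative demand Q = A·P^α·I^β, the income elasticity is β everywhere.
Here β = 0.26, so η = 0.260.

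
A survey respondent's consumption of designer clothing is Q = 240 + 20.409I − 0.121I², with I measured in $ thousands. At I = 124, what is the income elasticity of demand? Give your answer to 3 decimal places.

-1.308

At I = 124: Q = 910.2200.
dQ/dI = 20.409 − 0.242I = -9.59900.
η = (dQ/dI)·(I/Q) = -9.59900 × (124/910.2200) = -1.308.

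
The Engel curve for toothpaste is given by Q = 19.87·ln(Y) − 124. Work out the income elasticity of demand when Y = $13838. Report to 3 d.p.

At Y = 13838: Q = 65.464.
dQ/dY = 19.87/Y = 0.0014359 at this income.
η = (dQ/dY)·(Y/Q) = 0.0014359 × (13838/65.464) = 0.304.

0.304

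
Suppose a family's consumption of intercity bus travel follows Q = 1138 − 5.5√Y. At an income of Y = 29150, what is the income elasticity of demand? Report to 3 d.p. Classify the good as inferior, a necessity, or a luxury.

At Y = 29150: Q = 198.965.
dQ/dY = -5.5/(2√Y) = -0.016107 at this income.
η = (dQ/dY)·(Y/Q) = -0.016107 × (29150/198.965) = -2.360.
Since η < 0, the good is an inferior good.

-2.360 (inferior good)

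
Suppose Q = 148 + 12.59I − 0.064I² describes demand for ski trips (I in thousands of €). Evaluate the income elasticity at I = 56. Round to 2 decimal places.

0.47

At I = 56: Q = 652.3360.
dQ/dI = 12.59 − 0.128I = 5.42200.
η = (dQ/dI)·(I/Q) = 5.42200 × (56/652.3360) = 0.47.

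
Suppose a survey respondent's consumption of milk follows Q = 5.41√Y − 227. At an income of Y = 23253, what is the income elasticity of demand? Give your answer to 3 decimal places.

At Y = 23253: Q = 597.967.
dQ/dY = 5.41/(2√Y) = 0.0177389 at this income.
η = (dQ/dY)·(Y/Q) = 0.0177389 × (23253/597.967) = 0.690.

0.690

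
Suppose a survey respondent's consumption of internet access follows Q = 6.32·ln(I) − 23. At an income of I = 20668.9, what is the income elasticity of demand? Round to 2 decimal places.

At I = 20668.9: Q = 39.798.
dQ/dI = 6.32/I = 0.000305773 at this income.
η = (dQ/dI)·(I/Q) = 0.000305773 × (20668.9/39.798) = 0.16.

0.16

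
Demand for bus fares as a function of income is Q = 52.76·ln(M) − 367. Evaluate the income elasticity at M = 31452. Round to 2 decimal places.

0.29

At M = 31452: Q = 179.394.
dQ/dM = 52.76/M = 0.00167748 at this income.
η = (dQ/dM)·(M/Q) = 0.00167748 × (31452/179.394) = 0.29.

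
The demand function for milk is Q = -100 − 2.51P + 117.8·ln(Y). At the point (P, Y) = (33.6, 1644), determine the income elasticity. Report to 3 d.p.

At P = 33.6, Y = 1644: Q = 687.960.
Holding P constant, ∂Q/∂Y = 117.8/Y = 0.0716545.
η_Y = (∂Q/∂Y)·(Y/Q) = 0.0716545 × (1644/687.960) = 0.171.

0.171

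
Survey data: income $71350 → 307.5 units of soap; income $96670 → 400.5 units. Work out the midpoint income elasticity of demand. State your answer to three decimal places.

0.872

ΔQ = 400.5 − 307.5 = 93; midpoint Q̄ = (307.5 + 400.5)/2 = 354.
ΔI = 96670 − 71350 = 25320; midpoint Ī = (71350 + 96670)/2 = 84010.
η = (ΔQ/Q̄) ÷ (ΔI/Ī) = (93/354) ÷ (25320/84010) = 0.872.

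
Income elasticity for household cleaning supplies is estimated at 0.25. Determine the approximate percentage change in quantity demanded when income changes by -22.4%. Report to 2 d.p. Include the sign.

-5.60%

%ΔQ ≈ η × %ΔI = 0.25 × (-22.4%) = -5.60%.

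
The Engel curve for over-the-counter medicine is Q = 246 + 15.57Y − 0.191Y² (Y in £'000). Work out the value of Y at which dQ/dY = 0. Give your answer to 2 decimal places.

40.76

dQ/dY = 15.57 − 0.382Y.
The good is inferior where dQ/dY < 0. Setting dQ/dY = 0 gives Y = 15.57 / 0.382 = 40.76.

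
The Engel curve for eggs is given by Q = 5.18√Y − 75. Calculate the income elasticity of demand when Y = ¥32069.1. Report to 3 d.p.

0.544

At Y = 32069.1: Q = 852.626.
dQ/dY = 5.18/(2√Y) = 0.0144629 at this income.
η = (dQ/dY)·(Y/Q) = 0.0144629 × (32069.1/852.626) = 0.544.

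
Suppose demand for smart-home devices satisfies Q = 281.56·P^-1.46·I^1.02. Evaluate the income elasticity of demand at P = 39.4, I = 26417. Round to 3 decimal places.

For a multiplicative demand Q = A·P^α·I^β, the income elasticity is β everywhere.
Here β = 1.02, so η = 1.020.

1.020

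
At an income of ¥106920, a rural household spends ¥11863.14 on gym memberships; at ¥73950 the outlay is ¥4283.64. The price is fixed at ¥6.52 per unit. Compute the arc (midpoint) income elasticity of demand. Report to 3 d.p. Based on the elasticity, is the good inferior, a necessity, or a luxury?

2.575 (luxury)

With a constant price, Q₁ = 11863.14/6.52 = 1819.500 and Q₂ = 4283.64/6.52 = 657.000 (equivalently, work directly with expenditure since P cancels).
Midpoint %ΔQ = (4283.64 − 11863.14)/8073.39 = -0.93882; midpoint %ΔI = (73950 − 106920)/90435 = -0.36457.
η = -0.93882 / -0.36457 = 2.575.
η > 1 ⇒ luxury.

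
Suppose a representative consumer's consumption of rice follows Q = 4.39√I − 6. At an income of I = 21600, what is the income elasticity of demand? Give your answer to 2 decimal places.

0.50

At I = 21600: Q = 639.196.
dQ/dI = 4.39/(2√I) = 0.0149351 at this income.
η = (dQ/dI)·(I/Q) = 0.0149351 × (21600/639.196) = 0.50.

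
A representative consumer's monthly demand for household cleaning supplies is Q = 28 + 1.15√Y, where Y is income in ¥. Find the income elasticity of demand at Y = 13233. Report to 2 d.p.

At Y = 13233: Q = 160.290.
dQ/dY = 1.15/(2√Y) = 0.00499849 at this income.
η = (dQ/dY)·(Y/Q) = 0.00499849 × (13233/160.290) = 0.41.

0.41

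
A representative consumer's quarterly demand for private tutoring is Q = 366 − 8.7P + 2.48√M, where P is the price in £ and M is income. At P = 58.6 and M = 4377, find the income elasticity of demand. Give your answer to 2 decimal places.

4.05

At P = 58.6, M = 4377: Q = 20.254.
Holding P constant, ∂Q/∂M = 2.48/(2√M) = 0.0187428.
η_M = (∂Q/∂M)·(M/Q) = 0.0187428 × (4377/20.254) = 4.05.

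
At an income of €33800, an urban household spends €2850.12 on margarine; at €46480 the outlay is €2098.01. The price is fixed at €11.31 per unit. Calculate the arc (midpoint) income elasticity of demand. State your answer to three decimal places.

-0.962

With a constant price, Q₁ = 2850.12/11.31 = 252.000 and Q₂ = 2098.01/11.31 = 185.500 (equivalently, work directly with expenditure since P cancels).
Midpoint %ΔQ = (2098.01 − 2850.12)/2474.07 = -0.30400; midpoint %ΔI = (46480 − 33800)/40140 = 0.31589.
η = -0.30400 / 0.31589 = -0.962.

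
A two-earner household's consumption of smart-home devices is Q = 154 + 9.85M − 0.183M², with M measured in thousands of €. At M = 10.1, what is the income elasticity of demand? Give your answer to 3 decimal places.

0.265

At M = 10.1: Q = 234.8172.
dQ/dM = 9.85 − 0.366M = 6.15340.
η = (dQ/dM)·(M/Q) = 6.15340 × (10.1/234.8172) = 0.265.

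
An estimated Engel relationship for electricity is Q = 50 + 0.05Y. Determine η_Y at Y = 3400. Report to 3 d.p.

0.773

At Y = 3400: Q = 220.000.
dQ/dY = 0.05.
η = (dQ/dY)·(Y/Q) = 0.05 × (3400/220.000) = 0.773.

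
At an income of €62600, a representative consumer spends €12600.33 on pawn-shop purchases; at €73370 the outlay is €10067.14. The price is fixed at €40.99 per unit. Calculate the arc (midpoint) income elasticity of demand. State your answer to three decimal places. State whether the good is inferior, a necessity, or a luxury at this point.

With a constant price, Q₁ = 12600.33/40.99 = 307.400 and Q₂ = 10067.14/40.99 = 245.600 (equivalently, work directly with expenditure since P cancels).
Midpoint %ΔQ = (10067.14 − 12600.33)/11333.74 = -0.22351; midpoint %ΔI = (73370 − 62600)/67985 = 0.15842.
η = -0.22351 / 0.15842 = -1.411.
η < 0 ⇒ inferior good.

-1.411 (inferior good)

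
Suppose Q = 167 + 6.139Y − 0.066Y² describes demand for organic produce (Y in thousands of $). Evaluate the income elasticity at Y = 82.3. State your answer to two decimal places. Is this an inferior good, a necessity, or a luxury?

At Y = 82.3: Q = 225.2026.
dQ/dY = 6.139 − 0.132Y = -4.72460.
η = (dQ/dY)·(Y/Q) = -4.72460 × (82.3/225.2026) = -1.73.
η < 0 ⇒ inferior good.

-1.73 (inferior good)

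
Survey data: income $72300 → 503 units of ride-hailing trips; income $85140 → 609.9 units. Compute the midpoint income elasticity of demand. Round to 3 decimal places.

ΔQ = 609.9 − 503 = 106.9; midpoint Q̄ = (503 + 609.9)/2 = 556.45.
ΔI = 85140 − 72300 = 12840; midpoint Ī = (72300 + 85140)/2 = 78720.
η = (ΔQ/Q̄) ÷ (ΔI/Ī) = (106.9/556.45) ÷ (12840/78720) = 1.178.

1.178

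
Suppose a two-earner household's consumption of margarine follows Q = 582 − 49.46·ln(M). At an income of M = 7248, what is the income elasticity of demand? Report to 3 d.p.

-0.347

At M = 7248: Q = 142.376.
dQ/dM = -49.46/M = -0.00682395 at this income.
η = (dQ/dM)·(M/Q) = -0.00682395 × (7248/142.376) = -0.347.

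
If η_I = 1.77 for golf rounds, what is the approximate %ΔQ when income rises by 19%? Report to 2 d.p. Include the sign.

33.63%

%ΔQ ≈ η × %ΔI = 1.77 × 19% = 33.63%.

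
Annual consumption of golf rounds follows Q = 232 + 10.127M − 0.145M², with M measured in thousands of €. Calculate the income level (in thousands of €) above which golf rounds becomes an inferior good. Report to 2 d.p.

34.92

dQ/dM = 10.127 − 0.29M.
The good is inferior where dQ/dM < 0. Setting dQ/dM = 0 gives M = 10.127 / 0.29 = 34.92.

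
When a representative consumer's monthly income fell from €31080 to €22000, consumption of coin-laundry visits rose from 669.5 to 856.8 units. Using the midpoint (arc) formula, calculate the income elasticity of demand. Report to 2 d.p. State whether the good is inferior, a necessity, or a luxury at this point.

-0.72 (inferior good)

ΔQ = 856.8 − 669.5 = 187.3; midpoint Q̄ = (669.5 + 856.8)/2 = 763.15.
ΔI = 22000 − 31080 = -9080; midpoint Ī = (31080 + 22000)/2 = 26540.
η = (ΔQ/Q̄) ÷ (ΔI/Ī) = (187.3/763.15) ÷ (-9080/26540) = -0.72.
η < 0 ⇒ inferior good.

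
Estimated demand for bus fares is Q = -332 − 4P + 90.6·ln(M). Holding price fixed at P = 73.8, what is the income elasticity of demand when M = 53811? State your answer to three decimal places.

0.252

At P = 73.8, M = 53811: Q = 359.727.
Holding P constant, ∂Q/∂M = 90.6/M = 0.00168367.
η_M = (∂Q/∂M)·(M/Q) = 0.00168367 × (53811/359.727) = 0.252.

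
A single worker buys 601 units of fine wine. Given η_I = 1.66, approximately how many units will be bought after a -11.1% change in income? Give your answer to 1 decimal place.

490.3

%ΔQ ≈ η × %ΔI = 1.66 × (-11.1%) = -18.426%.
New Q ≈ 601 × (1 − 0.18426) = 490.3.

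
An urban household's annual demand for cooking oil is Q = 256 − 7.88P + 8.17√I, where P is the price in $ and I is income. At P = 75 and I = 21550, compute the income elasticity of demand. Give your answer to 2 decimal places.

At P = 75, I = 21550: Q = 864.349.
Holding P constant, ∂Q/∂I = 8.17/(2√I) = 0.0278271.
η_I = (∂Q/∂I)·(I/Q) = 0.0278271 × (21550/864.349) = 0.69.

0.69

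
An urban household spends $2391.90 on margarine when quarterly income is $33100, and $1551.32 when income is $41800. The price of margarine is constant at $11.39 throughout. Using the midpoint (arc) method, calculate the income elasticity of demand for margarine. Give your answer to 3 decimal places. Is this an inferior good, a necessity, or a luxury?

-1.835 (inferior good)

With a constant price, Q₁ = 2391.90/11.39 = 210.000 and Q₂ = 1551.32/11.39 = 136.200 (equivalently, work directly with expenditure since P cancels).
Midpoint %ΔQ = (1551.32 − 2391.90)/1971.61 = -0.42634; midpoint %ΔI = (41800 − 33100)/37450 = 0.23231.
η = -0.42634 / 0.23231 = -1.835.
η < 0 ⇒ inferior good.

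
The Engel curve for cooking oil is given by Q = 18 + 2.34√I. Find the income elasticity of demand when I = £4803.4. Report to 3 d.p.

0.450

At I = 4803.4: Q = 180.177.
dQ/dI = 2.34/(2√I) = 0.0168815 at this income.
η = (dQ/dI)·(I/Q) = 0.0168815 × (4803.4/180.177) = 0.450.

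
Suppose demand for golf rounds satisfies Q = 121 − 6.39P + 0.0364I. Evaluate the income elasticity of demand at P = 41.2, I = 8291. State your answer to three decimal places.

At P = 41.2, I = 8291: Q = 159.524.
Holding P constant, ∂Q/∂I = 0.0364.
η_I = (∂Q/∂I)·(I/Q) = 0.0364 × (8291/159.524) = 1.892.

1.892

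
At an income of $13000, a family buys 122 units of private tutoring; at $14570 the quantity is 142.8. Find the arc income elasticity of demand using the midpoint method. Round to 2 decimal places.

ΔQ = 142.8 − 122 = 20.8; midpoint Q̄ = (122 + 142.8)/2 = 132.4.
ΔI = 14570 − 13000 = 1570; midpoint Ī = (13000 + 14570)/2 = 13785.
η = (ΔQ/Q̄) ÷ (ΔI/Ī) = (20.8/132.4) ÷ (1570/13785) = 1.38.

1.38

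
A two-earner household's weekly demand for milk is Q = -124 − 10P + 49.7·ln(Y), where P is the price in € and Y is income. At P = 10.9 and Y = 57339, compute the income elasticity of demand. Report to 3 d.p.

At P = 10.9, Y = 57339: Q = 311.550.
Holding P constant, ∂Q/∂Y = 49.7/Y = 0.000866775.
η_Y = (∂Q/∂Y)·(Y/Q) = 0.000866775 × (57339/311.550) = 0.160.

0.160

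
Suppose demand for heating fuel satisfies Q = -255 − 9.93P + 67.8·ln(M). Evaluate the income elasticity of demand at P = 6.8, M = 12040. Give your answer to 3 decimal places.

0.216

At P = 6.8, M = 12040: Q = 314.524.
Holding P constant, ∂Q/∂M = 67.8/M = 0.00563123.
η_M = (∂Q/∂M)·(M/Q) = 0.00563123 × (12040/314.524) = 0.216.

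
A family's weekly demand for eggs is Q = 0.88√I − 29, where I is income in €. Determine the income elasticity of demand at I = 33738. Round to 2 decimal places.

At I = 33738: Q = 132.638.
dQ/dI = 0.88/(2√I) = 0.00239548 at this income.
η = (dQ/dI)·(I/Q) = 0.00239548 × (33738/132.638) = 0.61.

0.61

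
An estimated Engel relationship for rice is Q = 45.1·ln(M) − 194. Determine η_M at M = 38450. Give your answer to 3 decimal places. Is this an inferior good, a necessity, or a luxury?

At M = 38450: Q = 282.126.
dQ/dM = 45.1/M = 0.00117295 at this income.
η = (dQ/dM)·(M/Q) = 0.00117295 × (38450/282.126) = 0.160.
Since 0 < η < 1, the good is a necessity.

0.160 (necessity)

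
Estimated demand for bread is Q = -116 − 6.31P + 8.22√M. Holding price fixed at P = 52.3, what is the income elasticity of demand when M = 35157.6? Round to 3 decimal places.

0.704

At P = 52.3, M = 35157.6: Q = 1095.267.
Holding P constant, ∂Q/∂M = 8.22/(2√M) = 0.0219196.
η_M = (∂Q/∂M)·(M/Q) = 0.0219196 × (35157.6/1095.267) = 0.704.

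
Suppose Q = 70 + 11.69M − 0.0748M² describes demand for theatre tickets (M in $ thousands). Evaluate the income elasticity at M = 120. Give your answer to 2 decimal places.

At M = 120: Q = 395.6800.
dQ/dM = 11.69 − 0.1496M = -6.26200.
η = (dQ/dM)·(M/Q) = -6.26200 × (120/395.6800) = -1.90.

-1.90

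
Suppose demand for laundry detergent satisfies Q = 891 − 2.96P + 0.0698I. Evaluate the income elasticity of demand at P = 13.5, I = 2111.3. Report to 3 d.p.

At P = 13.5, I = 2111.3: Q = 998.409.
Holding P constant, ∂Q/∂I = 0.0698.
η_I = (∂Q/∂I)·(I/Q) = 0.0698 × (2111.3/998.409) = 0.148.

0.148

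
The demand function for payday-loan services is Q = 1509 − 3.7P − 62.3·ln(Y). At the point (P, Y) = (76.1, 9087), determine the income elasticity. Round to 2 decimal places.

-0.09

At P = 76.1, Y = 9087: Q = 659.590.
Holding P constant, ∂Q/∂Y = -62.3/Y = -0.00685595.
η_Y = (∂Q/∂Y)·(Y/Q) = -0.00685595 × (9087/659.590) = -0.09.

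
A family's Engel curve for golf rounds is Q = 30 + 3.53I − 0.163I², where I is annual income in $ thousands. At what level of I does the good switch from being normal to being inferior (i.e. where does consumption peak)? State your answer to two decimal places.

dQ/dI = 3.53 − 0.326I.
The good is inferior where dQ/dI < 0. Setting dQ/dI = 0 gives I = 3.53 / 0.326 = 10.83.

10.83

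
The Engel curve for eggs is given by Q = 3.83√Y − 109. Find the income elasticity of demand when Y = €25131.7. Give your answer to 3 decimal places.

At Y = 25131.7: Q = 498.169.
dQ/dY = 3.83/(2√Y) = 0.0120797 at this income.
η = (dQ/dY)·(Y/Q) = 0.0120797 × (25131.7/498.169) = 0.609.

0.609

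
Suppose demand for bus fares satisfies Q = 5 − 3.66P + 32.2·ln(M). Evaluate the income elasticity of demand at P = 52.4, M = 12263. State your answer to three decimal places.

At P = 52.4, M = 12263: Q = 116.358.
Holding P constant, ∂Q/∂M = 32.2/M = 0.00262578.
η_M = (∂Q/∂M)·(M/Q) = 0.00262578 × (12263/116.358) = 0.277.

0.277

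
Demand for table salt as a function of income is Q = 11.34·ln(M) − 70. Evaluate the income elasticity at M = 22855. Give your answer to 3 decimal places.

At M = 22855: Q = 43.819.
dQ/dM = 11.34/M = 0.000496172 at this income.
η = (dQ/dM)·(M/Q) = 0.000496172 × (22855/43.819) = 0.259.

0.259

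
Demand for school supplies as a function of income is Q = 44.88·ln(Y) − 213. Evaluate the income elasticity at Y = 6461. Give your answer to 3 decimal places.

0.248

At Y = 6461: Q = 180.756.
dQ/dY = 44.88/Y = 0.00694629 at this income.
η = (dQ/dY)·(Y/Q) = 0.00694629 × (6461/180.756) = 0.248.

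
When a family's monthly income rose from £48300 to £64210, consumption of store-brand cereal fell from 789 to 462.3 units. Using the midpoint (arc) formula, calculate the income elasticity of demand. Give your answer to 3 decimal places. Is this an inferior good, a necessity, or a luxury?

-1.846 (inferior good)

ΔQ = 462.3 − 789 = -326.7; midpoint Q̄ = (789 + 462.3)/2 = 625.65.
ΔI = 64210 − 48300 = 15910; midpoint Ī = (48300 + 64210)/2 = 56255.
η = (ΔQ/Q̄) ÷ (ΔI/Ī) = (-326.7/625.65) ÷ (15910/56255) = -1.846.
η < 0 ⇒ inferior good.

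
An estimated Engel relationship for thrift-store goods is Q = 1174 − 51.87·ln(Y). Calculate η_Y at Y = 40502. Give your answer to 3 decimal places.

At Y = 40502: Q = 623.706.
dQ/dY = -51.87/Y = -0.00128068 at this income.
η = (dQ/dY)·(Y/Q) = -0.00128068 × (40502/623.706) = -0.083.

-0.083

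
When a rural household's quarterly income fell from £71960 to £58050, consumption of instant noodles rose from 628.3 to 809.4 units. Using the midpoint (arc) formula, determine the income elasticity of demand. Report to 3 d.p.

-1.177

ΔQ = 809.4 − 628.3 = 181.1; midpoint Q̄ = (628.3 + 809.4)/2 = 718.85.
ΔI = 58050 − 71960 = -13910; midpoint Ī = (71960 + 58050)/2 = 65005.
η = (ΔQ/Q̄) ÷ (ΔI/Ī) = (181.1/718.85) ÷ (-13910/65005) = -1.177.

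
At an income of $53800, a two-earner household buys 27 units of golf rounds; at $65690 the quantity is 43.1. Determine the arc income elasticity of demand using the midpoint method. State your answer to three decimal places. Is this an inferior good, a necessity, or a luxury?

2.308 (luxury)

ΔQ = 43.1 − 27 = 16.1; midpoint Q̄ = (27 + 43.1)/2 = 35.05.
ΔI = 65690 − 53800 = 11890; midpoint Ī = (53800 + 65690)/2 = 59745.
η = (ΔQ/Q̄) ÷ (ΔI/Ī) = (16.1/35.05) ÷ (11890/59745) = 2.308.
η > 1 ⇒ luxury.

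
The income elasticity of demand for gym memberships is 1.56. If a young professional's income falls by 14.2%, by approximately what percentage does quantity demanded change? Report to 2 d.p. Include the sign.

-22.15%

%ΔQ ≈ η × %ΔI = 1.56 × (-14.2%) = -22.15%.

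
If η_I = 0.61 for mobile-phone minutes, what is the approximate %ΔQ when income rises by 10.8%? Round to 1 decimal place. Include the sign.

%ΔQ ≈ η × %ΔI = 0.61 × 10.8% = 6.6%.

6.6%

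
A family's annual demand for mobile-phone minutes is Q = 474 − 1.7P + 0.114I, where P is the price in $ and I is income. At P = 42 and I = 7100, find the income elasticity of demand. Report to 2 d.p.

0.67

At P = 42, I = 7100: Q = 1212.000.
Holding P constant, ∂Q/∂I = 0.114.
η_I = (∂Q/∂I)·(I/Q) = 0.114 × (7100/1212.000) = 0.67.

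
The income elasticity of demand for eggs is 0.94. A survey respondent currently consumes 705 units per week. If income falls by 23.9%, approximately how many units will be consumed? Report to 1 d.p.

%ΔQ ≈ η × %ΔI = 0.94 × (-23.9%) = -22.466%.
New Q ≈ 705 × (1 − 0.22466) = 546.6.

546.6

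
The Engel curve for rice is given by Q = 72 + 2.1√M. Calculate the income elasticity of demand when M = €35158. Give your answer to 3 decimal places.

0.423

At M = 35158: Q = 465.760.
dQ/dM = 2.1/(2√M) = 0.00559986 at this income.
η = (dQ/dM)·(M/Q) = 0.00559986 × (35158/465.760) = 0.423.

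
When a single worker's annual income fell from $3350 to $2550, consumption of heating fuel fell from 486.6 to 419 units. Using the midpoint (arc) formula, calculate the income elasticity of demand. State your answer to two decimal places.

ΔQ = 419 − 486.6 = -67.6; midpoint Q̄ = (486.6 + 419)/2 = 452.8.
ΔI = 2550 − 3350 = -800; midpoint Ī = (3350 + 2550)/2 = 2950.
η = (ΔQ/Q̄) ÷ (ΔI/Ī) = (-67.6/452.8) ÷ (-800/2950) = 0.55.

0.55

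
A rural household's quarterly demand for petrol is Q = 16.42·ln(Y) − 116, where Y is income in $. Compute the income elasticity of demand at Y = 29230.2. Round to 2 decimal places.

0.31

At Y = 29230.2: Q = 52.846.
dQ/dY = 16.42/Y = 0.000561748 at this income.
η = (dQ/dY)·(Y/Q) = 0.000561748 × (29230.2/52.846) = 0.31.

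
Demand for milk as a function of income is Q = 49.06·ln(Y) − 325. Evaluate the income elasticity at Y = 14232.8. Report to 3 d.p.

At Y = 14232.8: Q = 144.176.
dQ/dY = 49.06/Y = 0.00344697 at this income.
η = (dQ/dY)·(Y/Q) = 0.00344697 × (14232.8/144.176) = 0.340.

0.340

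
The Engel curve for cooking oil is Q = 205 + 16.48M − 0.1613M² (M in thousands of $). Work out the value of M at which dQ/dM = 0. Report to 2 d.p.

dQ/dM = 16.48 − 0.3226M.
The good is inferior where dQ/dM < 0. Setting dQ/dM = 0 gives M = 16.48 / 0.3226 = 51.08.

51.08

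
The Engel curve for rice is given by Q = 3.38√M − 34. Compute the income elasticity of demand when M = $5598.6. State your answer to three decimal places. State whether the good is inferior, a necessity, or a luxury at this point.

At M = 5598.6: Q = 218.904.
dQ/dM = 3.38/(2√M) = 0.0225864 at this income.
η = (dQ/dM)·(M/Q) = 0.0225864 × (5598.6/218.904) = 0.578.
Since 0 < η < 1, the good is a necessity.

0.578 (necessity)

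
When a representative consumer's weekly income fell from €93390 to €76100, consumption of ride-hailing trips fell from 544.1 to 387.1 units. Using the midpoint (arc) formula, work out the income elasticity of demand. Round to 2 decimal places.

ΔQ = 387.1 − 544.1 = -157; midpoint Q̄ = (544.1 + 387.1)/2 = 465.6.
ΔI = 76100 − 93390 = -17290; midpoint Ī = (93390 + 76100)/2 = 84745.
η = (ΔQ/Q̄) ÷ (ΔI/Ī) = (-157/465.6) ÷ (-17290/84745) = 1.65.

1.65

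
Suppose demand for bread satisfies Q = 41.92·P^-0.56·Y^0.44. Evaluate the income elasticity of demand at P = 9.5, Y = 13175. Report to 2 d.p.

0.44

For a multiplicative demand Q = A·P^α·Y^β, the income elasticity is β everywhere.
Here β = 0.44, so η = 0.44.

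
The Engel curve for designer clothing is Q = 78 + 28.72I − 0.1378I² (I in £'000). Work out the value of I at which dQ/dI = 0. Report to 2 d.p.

104.21

dQ/dI = 28.72 − 0.2756I.
The good is inferior where dQ/dI < 0. Setting dQ/dI = 0 gives I = 28.72 / 0.2756 = 104.21.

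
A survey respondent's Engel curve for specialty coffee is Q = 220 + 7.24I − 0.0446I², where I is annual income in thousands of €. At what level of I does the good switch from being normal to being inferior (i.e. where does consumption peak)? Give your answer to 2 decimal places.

81.17

dQ/dI = 7.24 − 0.0892I.
The good is inferior where dQ/dI < 0. Setting dQ/dI = 0 gives I = 7.24 / 0.0892 = 81.17.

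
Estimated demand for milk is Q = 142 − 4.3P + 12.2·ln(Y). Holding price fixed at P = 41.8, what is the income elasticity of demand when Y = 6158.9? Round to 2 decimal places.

At P = 41.8, Y = 6158.9: Q = 68.713.
Holding P constant, ∂Q/∂Y = 12.2/Y = 0.00198087.
η_Y = (∂Q/∂Y)·(Y/Q) = 0.00198087 × (6158.9/68.713) = 0.18.

0.18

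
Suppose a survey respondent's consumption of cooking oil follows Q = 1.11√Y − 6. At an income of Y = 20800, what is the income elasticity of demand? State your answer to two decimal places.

0.52

At Y = 20800: Q = 154.086.
dQ/dY = 1.11/(2√Y) = 0.00384823 at this income.
η = (dQ/dY)·(Y/Q) = 0.00384823 × (20800/154.086) = 0.52.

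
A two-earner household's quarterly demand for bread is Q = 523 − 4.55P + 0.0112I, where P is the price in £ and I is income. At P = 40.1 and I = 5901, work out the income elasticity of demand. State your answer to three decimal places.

0.163

At P = 40.1, I = 5901: Q = 406.636.
Holding P constant, ∂Q/∂I = 0.0112.
η_I = (∂Q/∂I)·(I/Q) = 0.0112 × (5901/406.636) = 0.163.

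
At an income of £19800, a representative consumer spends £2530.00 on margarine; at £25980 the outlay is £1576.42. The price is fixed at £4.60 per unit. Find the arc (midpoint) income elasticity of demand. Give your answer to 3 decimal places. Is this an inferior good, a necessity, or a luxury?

-1.720 (inferior good)

With a constant price, Q₁ = 2530.00/4.60 = 550.000 and Q₂ = 1576.42/4.60 = 342.700 (equivalently, work directly with expenditure since P cancels).
Midpoint %ΔQ = (1576.42 − 2530.00)/2053.21 = -0.46443; midpoint %ΔI = (25980 − 19800)/22890 = 0.26999.
η = -0.46443 / 0.26999 = -1.720.
η < 0 ⇒ inferior good.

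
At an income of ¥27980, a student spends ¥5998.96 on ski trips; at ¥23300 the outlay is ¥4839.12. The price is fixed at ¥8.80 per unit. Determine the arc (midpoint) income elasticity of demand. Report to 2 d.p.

1.17

With a constant price, Q₁ = 5998.96/8.80 = 681.700 and Q₂ = 4839.12/8.80 = 549.900 (equivalently, work directly with expenditure since P cancels).
Midpoint %ΔQ = (4839.12 − 5998.96)/5419.04 = -0.21403; midpoint %ΔI = (23300 − 27980)/25640 = -0.18253.
η = -0.21403 / -0.18253 = 1.17.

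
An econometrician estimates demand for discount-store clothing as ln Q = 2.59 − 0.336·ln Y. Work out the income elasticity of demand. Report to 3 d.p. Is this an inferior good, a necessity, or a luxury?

In a log-linear demand, the coefficient on ln Y is the income elasticity.
So η = -0.336.
η < 0 ⇒ inferior good.

-0.336 (inferior good)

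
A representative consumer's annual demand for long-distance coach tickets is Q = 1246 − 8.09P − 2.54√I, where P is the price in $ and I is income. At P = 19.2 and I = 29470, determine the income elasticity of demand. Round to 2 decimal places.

-0.33

At P = 19.2, I = 29470: Q = 654.635.
Holding P constant, ∂Q/∂I = -2.54/(2√I) = -0.00739799.
η_I = (∂Q/∂I)·(I/Q) = -0.00739799 × (29470/654.635) = -0.33.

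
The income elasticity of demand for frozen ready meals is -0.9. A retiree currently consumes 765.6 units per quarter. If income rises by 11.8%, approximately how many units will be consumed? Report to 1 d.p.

684.3

%ΔQ ≈ η × %ΔI = -0.9 × 11.8% = -10.62%.
New Q ≈ 765.6 × (1 − 0.1062) = 684.3.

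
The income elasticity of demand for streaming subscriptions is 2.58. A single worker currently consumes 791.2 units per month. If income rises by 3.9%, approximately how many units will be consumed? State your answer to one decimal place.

870.8

%ΔQ ≈ η × %ΔI = 2.58 × 3.9% = 10.062%.
New Q ≈ 791.2 × (1 + 0.10062) = 870.8.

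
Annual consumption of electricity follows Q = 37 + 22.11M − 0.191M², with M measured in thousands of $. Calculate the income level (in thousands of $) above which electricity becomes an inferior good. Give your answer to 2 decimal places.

57.88

dQ/dM = 22.11 − 0.382M.
The good is inferior where dQ/dM < 0. Setting dQ/dM = 0 gives M = 22.11 / 0.382 = 57.88.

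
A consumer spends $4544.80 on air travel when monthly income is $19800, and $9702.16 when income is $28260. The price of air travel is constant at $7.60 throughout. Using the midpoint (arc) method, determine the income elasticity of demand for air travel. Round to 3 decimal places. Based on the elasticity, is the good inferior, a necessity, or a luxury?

2.056 (luxury)

With a constant price, Q₁ = 4544.80/7.60 = 598.000 and Q₂ = 9702.16/7.60 = 1276.600 (equivalently, work directly with expenditure since P cancels).
Midpoint %ΔQ = (9702.16 − 4544.80)/7123.48 = 0.72399; midpoint %ΔI = (28260 − 19800)/24030 = 0.35206.
η = 0.72399 / 0.35206 = 2.056.
η > 1 ⇒ luxury.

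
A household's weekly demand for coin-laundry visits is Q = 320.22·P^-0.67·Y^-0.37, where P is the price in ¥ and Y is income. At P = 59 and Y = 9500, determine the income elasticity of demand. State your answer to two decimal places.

-0.37

For a multiplicative demand Q = A·P^α·Y^β, the income elasticity is β everywhere.
Here β = -0.37, so η = -0.37.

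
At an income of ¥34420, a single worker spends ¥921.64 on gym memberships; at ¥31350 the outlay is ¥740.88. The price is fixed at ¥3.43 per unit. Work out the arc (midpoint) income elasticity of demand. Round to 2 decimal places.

2.33

With a constant price, Q₁ = 921.64/3.43 = 268.700 and Q₂ = 740.88/3.43 = 216.000 (equivalently, work directly with expenditure since P cancels).
Midpoint %ΔQ = (740.88 − 921.64)/831.26 = -0.21745; midpoint %ΔI = (31350 − 34420)/32885 = -0.09336.
η = -0.21745 / -0.09336 = 2.33.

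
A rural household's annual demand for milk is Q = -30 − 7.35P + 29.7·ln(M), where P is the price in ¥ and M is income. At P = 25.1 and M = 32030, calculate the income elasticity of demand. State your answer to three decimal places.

0.317

At P = 25.1, M = 32030: Q = 93.636.
Holding P constant, ∂Q/∂M = 29.7/M = 0.000927256.
η_M = (∂Q/∂M)·(M/Q) = 0.000927256 × (32030/93.636) = 0.317.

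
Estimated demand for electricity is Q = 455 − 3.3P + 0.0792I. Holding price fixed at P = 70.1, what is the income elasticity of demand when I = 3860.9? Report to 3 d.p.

0.578

At P = 70.1, I = 3860.9: Q = 529.453.
Holding P constant, ∂Q/∂I = 0.0792.
η_I = (∂Q/∂I)·(I/Q) = 0.0792 × (3860.9/529.453) = 0.578.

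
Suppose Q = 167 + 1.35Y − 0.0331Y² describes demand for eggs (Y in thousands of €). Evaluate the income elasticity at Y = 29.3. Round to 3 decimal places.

-0.097

At Y = 29.3: Q = 178.1390.
dQ/dY = 1.35 − 0.0662Y = -0.58966.
η = (dQ/dY)·(Y/Q) = -0.58966 × (29.3/178.1390) = -0.097.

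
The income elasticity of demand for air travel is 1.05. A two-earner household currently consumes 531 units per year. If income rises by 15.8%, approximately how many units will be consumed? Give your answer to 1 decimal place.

%ΔQ ≈ η × %ΔI = 1.05 × 15.8% = 16.59%.
New Q ≈ 531 × (1 + 0.1659) = 619.1.

619.1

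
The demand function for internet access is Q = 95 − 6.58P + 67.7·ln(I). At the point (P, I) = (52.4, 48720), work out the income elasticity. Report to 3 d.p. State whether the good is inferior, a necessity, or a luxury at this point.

At P = 52.4, I = 48720: Q = 480.951.
Holding P constant, ∂Q/∂I = 67.7/I = 0.00138957.
η_I = (∂Q/∂I)·(I/Q) = 0.00138957 × (48720/480.951) = 0.141.
Since 0 < η < 1, this is a necessity.

0.141 (necessity)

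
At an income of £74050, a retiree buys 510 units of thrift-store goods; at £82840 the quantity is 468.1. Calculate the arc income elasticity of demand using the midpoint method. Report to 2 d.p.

ΔQ = 468.1 − 510 = -41.9; midpoint Q̄ = (510 + 468.1)/2 = 489.05.
ΔI = 82840 − 74050 = 8790; midpoint Ī = (74050 + 82840)/2 = 78445.
η = (ΔQ/Q̄) ÷ (ΔI/Ī) = (-41.9/489.05) ÷ (8790/78445) = -0.76.

-0.76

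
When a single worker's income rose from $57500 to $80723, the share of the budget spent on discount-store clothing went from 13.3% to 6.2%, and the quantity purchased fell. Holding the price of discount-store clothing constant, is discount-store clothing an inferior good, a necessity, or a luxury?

inferior good

Quantity demanded falls as income rises, so η < 0.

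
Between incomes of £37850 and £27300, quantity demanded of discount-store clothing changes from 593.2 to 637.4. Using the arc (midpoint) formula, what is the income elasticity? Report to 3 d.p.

ΔQ = 637.4 − 593.2 = 44.2; midpoint Q̄ = (593.2 + 637.4)/2 = 615.3.
ΔI = 27300 − 37850 = -10550; midpoint Ī = (37850 + 27300)/2 = 32575.
η = (ΔQ/Q̄) ÷ (ΔI/Ī) = (44.2/615.3) ÷ (-10550/32575) = -0.222.

-0.222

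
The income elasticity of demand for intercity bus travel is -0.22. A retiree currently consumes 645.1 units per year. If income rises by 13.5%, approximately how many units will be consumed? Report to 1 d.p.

625.9

%ΔQ ≈ η × %ΔI = -0.22 × 13.5% = -2.97%.
New Q ≈ 645.1 × (1 − 0.0297) = 625.9.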